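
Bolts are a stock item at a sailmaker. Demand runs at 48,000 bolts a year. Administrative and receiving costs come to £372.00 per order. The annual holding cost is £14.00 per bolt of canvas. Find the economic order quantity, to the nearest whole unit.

EOQ = √(2DS / H) = √(2 × 48,000 × 372 / 14).
= √(35,712,000 / 14) = √2,550,857.1429 ≈ 1597.140.

Q* ≈ 1,597 bolts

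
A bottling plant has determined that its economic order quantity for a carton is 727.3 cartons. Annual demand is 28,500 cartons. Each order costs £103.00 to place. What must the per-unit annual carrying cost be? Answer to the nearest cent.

H ≈ £11.10

Invert the EOQ relation Q*² = 2DS/H.
From Q* = √(2DS/H): H = 2DS / Q*² = 2 × 28,500 × 103 / 727.3² = 11.0990.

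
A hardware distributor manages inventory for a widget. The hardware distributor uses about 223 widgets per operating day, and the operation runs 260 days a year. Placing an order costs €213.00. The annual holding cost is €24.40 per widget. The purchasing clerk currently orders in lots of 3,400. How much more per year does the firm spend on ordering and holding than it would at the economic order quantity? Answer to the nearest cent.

Annual demand D = 223 × 260 = 57,980.
EOQ = √(2DS/H) = √(2 × 57,980 × 213 / 24.4) ≈ 1006.12.
Cost at Q* = (D/Q*)S + (Q*/2)H = √(2DSH) ≈ €24,549.28.
Cost at Q = 3,400: (57,980/3,400)×213 + (3,400/2)×24.4 = €3,632.28 + €41,480.00 = €45,112.28.
Excess = €45,112.28 − €24,549.28 = €20,562.99.

Extra cost ≈ €20,562.99 per year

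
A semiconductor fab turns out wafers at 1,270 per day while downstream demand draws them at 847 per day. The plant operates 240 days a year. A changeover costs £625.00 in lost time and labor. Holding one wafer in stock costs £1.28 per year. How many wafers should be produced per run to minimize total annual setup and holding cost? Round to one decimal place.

Q* ≈ 24,413.4 wafers

Annual demand D = 847 × 240 = 203,280.
Production build-up factor (1 − d/p) = 1 − 847/1,270 = 0.3331.
Q* = √(2DS / (H(1 − d/p))) = √(2 × 203,280 × 625 / (1.28 × 0.3331)).
= √(254,100,000 / 0.4263) ≈ 24413.443.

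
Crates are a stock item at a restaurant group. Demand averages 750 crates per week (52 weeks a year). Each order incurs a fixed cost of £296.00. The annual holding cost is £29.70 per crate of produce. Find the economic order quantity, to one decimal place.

Q* ≈ 881.7 crates

Annual demand D = 750 × 52 = 39,000.
EOQ = √(2DS / H) = √(2 × 39,000 × 296 / 29.7).
= √(23,088,000 / 29.7) = √777,373.7374 ≈ 881.688.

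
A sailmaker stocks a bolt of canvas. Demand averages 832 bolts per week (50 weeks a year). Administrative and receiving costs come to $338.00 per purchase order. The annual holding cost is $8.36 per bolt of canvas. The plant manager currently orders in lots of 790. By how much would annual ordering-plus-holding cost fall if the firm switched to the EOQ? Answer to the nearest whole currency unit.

Extra cost ≈ $5,768 per year

Annual demand D = 832 × 50 = 41,600.
EOQ = √(2DS/H) = √(2 × 41,600 × 338 / 8.36) ≈ 1834.07.
Cost at Q* = (D/Q*)S + (Q*/2)H = √(2DSH) ≈ $15,332.86.
Cost at Q = 790: (41,600/790)×338 + (790/2)×8.36 = $17,798.48 + $3,302.20 = $21,100.68.
Excess = $21,100.68 − $15,332.86 = $5,767.82.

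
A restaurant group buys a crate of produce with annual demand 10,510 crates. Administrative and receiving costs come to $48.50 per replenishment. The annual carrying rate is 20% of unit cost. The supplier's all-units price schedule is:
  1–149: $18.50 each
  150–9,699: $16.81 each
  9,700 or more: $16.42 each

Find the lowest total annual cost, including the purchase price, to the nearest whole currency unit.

Holding cost per unit per year at price C is H = 0.20·C.
Candidates are each tier's EOQ (if it falls in that tier) and each price-break quantity.
Tier 1 ($18.50): EOQ = 524.9 exceeds tier's upper bound 149, so this tier is dominated.
EOQ at $16.81 = 550.7 (feasible in tier 2): TC = 10,510×$16.81 + (10,510/550.7)×48.5 + (550.7/2)×0.20×$16.81 = $178,524.44.
EOQ at $16.42 = 557.2 < 9700, so use break Q=9700: TC = 10,510×$16.42 + (10,510/9700.0)×48.5 + (9700.0/2)×0.20×$16.42 = $188,554.15.
Lowest total cost among the candidates is at Q = 550.7.

TC* ≈ $178,524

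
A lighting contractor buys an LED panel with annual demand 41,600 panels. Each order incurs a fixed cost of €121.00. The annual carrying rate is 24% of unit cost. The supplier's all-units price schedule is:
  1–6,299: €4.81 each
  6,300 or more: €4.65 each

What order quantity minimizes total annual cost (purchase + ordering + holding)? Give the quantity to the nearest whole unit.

Q* ≈ 6,300 panels

Holding cost per unit per year at price C is H = 0.24·C.
Evaluate total cost at each tier's feasible EOQ or, if the EOQ is below the tier, at the tier's minimum quantity.
EOQ at €4.81 = 2953.1 (feasible in tier 1): TC = 41,600×€4.81 + (41,600/2953.1)×121 + (2953.1/2)×0.24×€4.81 = €203,505.04.
EOQ at €4.65 = 3003.5 < 6300, so use break Q=6300: TC = 41,600×€4.65 + (41,600/6300.0)×121 + (6300.0/2)×0.24×€4.65 = €197,754.38.
Lowest total cost is €197,754.38 at Q = 6300.0.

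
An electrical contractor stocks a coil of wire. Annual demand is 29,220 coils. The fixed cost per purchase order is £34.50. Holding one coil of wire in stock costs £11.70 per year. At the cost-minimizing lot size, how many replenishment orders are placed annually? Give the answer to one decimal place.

Q* = √(2DS/H) = √(2 × 29,220 × 34.5 / 11.7) ≈ 415.12.
Orders per year = D / Q* = 29,220 / 415.12 ≈ 70.390.

N ≈ 70.4 orders per year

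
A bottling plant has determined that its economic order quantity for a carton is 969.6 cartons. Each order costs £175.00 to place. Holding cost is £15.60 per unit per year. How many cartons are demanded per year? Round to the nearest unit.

Squaring Q* = √(2DS/H) gives Q*² = 2DS/H.
From Q* = √(2DS/H): D = Q*²H / (2S) = 969.6² × 15.6 / (2 × 175) = 41902.677.

D ≈ 41,903 cartons per year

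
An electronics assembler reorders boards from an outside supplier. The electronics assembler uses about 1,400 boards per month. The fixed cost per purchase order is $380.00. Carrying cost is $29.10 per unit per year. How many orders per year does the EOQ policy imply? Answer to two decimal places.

Annual demand D = 1,400 × 12 = 16,800.
EOQ = √(2DS/H) = √(2 × 16,800 × 380 / 29.1) ≈ 662.39.
Orders per year = D / Q* = 16,800 / 662.39 ≈ 25.363.

N ≈ 25.36 orders per year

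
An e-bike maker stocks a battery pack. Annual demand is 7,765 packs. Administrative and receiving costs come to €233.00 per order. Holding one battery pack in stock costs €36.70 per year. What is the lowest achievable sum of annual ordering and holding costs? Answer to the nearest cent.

TC* ≈ €11,523.83

Q* = √(2DS/H) = √(2 × 7,765 × 233 / 36.7) ≈ 314.00.
At Q*, ordering cost (D/Q*)S equals holding cost (Q*/2)H, each = √(DSH/2).
Minimum total = √(2DSH) = √(2 × 7,765 × 233 × 36.7) ≈ 11523.827.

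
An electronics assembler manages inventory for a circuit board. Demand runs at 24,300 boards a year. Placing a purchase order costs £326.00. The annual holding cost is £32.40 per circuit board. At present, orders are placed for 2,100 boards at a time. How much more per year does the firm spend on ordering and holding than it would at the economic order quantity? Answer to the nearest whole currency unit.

Extra cost ≈ £15,135 per year

EOQ = √(2DS/H) = √(2 × 24,300 × 326 / 32.4) ≈ 699.29.
Cost at Q* = (D/Q*)S + (Q*/2)H = √(2DSH) ≈ £22,656.85.
Cost at Q = 2,100: (24,300/2,100)×326 + (2,100/2)×32.4 = £3,772.29 + £34,020.00 = £37,792.29.
Excess = £37,792.29 − £22,656.85 = £15,135.44.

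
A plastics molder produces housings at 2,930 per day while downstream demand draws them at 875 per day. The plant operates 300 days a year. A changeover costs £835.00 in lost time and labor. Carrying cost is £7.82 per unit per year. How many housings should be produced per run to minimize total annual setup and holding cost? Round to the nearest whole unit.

Q* ≈ 8,940 housings

Annual demand D = 875 × 300 = 262,500.
Production build-up factor (1 − d/p) = 1 − 875/2,930 = 0.7014.
Q* = √(2DS / (H(1 − d/p))) = √(2 × 262,500 × 835 / (7.82 × 0.7014)).
= √(438,375,000 / 5.4847) ≈ 8940.204.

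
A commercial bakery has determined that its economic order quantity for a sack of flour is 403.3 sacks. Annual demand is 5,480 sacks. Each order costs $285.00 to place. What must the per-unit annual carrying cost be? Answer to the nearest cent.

H ≈ $19.20

Squaring Q* = √(2DS/H) gives Q*² = 2DS/H.
From Q* = √(2DS/H): H = 2DS / Q*² = 2 × 5,480 × 285 / 403.3² = 19.2043.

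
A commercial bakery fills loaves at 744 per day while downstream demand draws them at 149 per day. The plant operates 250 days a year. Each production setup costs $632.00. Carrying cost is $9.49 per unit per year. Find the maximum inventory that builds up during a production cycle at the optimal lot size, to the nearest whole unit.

I_max ≈ 1,992 loaves

Annual demand D = 149 × 250 = 37,250.
Production build-up factor (1 − d/p) = 1 − 149/744 = 0.7997.
Q* = √(2DS / (H(1 − d/p))) = √(2 × 37,250 × 632 / (9.49 × 0.7997)).
= √(47,084,000 / 7.5894) ≈ 2490.758.
Maximum inventory = Q*(1 − d/p) = 2490.758 × 0.7997 ≈ 1991.937.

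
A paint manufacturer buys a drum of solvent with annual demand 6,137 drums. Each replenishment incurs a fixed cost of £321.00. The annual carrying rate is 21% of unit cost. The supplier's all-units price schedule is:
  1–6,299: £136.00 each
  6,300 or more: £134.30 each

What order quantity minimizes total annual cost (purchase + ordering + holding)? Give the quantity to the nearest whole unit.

Q* ≈ 371 drums

Holding cost per unit per year at price C is H = 0.21·C.
For each price level, check whether its EOQ is feasible; otherwise the best quantity at that price is the breakpoint.
EOQ at £136.00 = 371.4 (feasible in tier 1): TC = 6,137×£136.00 + (6,137/371.4)×321 + (371.4/2)×0.21×£136.00 = £845,239.78.
EOQ at £134.30 = 373.8 < 6300, so use break Q=6300: TC = 6,137×£134.30 + (6,137/6300.0)×321 + (6300.0/2)×0.21×£134.30 = £913,351.24.
Lowest total cost is £845,239.78 at Q = 371.4.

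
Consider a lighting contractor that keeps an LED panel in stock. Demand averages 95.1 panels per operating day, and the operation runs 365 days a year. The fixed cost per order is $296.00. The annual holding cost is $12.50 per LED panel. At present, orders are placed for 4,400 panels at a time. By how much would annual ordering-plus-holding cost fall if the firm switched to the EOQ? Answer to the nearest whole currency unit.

Annual demand D = 95.1 × 365 = 34,711.5.
EOQ = √(2DS/H) = √(2 × 34,711.5 × 296 / 12.5) ≈ 1282.16.
Cost at Q* = (D/Q*)S + (Q*/2)H = √(2DSH) ≈ $16,027.01.
Cost at Q = 4,400: (34,711.5/4,400)×296 + (4,400/2)×12.5 = $2,335.14 + $27,500.00 = $29,835.14.
Excess = $29,835.14 − $16,027.01 = $13,808.13.

Extra cost ≈ $13,808 per year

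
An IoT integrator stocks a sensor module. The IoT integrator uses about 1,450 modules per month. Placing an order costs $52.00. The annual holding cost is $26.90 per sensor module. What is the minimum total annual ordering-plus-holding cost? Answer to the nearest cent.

Annual demand D = 1,450 × 12 = 17,400.
EOQ = √(2DS/H) = √(2 × 17,400 × 52 / 26.9) ≈ 259.37.
At Q*, ordering cost (D/Q*)S equals holding cost (Q*/2)H, each = √(DSH/2).
Minimum total = √(2DSH) = √(2 × 17,400 × 52 × 26.9) ≈ 6976.979.

TC* ≈ $6,976.98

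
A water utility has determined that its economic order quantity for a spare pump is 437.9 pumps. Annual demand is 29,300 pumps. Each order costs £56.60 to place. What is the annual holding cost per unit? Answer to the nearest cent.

The basic EOQ model gives Q* = √(2DS/H); rearrange for the unknown.
From Q* = √(2DS/H): H = 2DS / Q*² = 2 × 29,300 × 56.6 / 437.9² = 17.2967.

H ≈ £17.30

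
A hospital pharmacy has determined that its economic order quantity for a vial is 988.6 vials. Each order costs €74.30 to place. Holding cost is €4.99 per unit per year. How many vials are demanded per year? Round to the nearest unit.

D ≈ 32,819 vials per year

Squaring Q* = √(2DS/H) gives Q*² = 2DS/H.
From Q* = √(2DS/H): D = Q*²H / (2S) = 988.6² × 4.99 / (2 × 74.3) = 32818.819.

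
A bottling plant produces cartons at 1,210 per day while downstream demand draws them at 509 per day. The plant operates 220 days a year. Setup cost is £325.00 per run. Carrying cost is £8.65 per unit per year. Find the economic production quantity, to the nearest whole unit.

Q* ≈ 3,811 cartons

Annual demand D = 509 × 220 = 111,980.
Production build-up factor (1 − d/p) = 1 − 509/1,210 = 0.5793.
Q* = √(2DS / (H(1 − d/p))) = √(2 × 111,980 × 325 / (8.65 × 0.5793)).
= √(72,787,000 / 5.0113) ≈ 3811.119.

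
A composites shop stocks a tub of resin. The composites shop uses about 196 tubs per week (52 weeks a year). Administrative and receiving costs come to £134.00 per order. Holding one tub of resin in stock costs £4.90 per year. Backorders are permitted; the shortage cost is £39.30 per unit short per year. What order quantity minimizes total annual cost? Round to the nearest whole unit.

Annual demand D = 196 × 52 = 10,192.
With planned backorders, Q* = √(2DS/H) · √((H+B)/B).
√(2DS/H) = √(2 × 10,192 × 134 / 4.9) = 746.619.
√((H+B)/B) = √((4.9+39.3)/39.3) = 1.0605.
Q* ≈ 791.797.

Q* ≈ 792 tubs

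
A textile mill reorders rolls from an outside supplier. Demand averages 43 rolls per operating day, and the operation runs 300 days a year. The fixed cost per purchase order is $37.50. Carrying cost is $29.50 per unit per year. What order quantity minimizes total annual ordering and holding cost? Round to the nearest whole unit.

Q* ≈ 181 rolls

Annual demand D = 43 × 300 = 12,900.
EOQ = √(2DS / H) = √(2 × 12,900 × 37.5 / 29.5).
= √(967,500 / 29.5) = √32,796.6102 ≈ 181.098.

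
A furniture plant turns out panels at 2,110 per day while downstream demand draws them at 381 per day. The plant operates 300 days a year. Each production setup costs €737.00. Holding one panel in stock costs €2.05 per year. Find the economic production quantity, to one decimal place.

Annual demand D = 381 × 300 = 114,300.
Production build-up factor (1 − d/p) = 1 − 381/2,110 = 0.8194.
Q* = √(2DS / (H(1 − d/p))) = √(2 × 114,300 × 737 / (2.05 × 0.8194)).
= √(168,478,200 / 1.6798) ≈ 10014.716.

Q* ≈ 10,014.7 panels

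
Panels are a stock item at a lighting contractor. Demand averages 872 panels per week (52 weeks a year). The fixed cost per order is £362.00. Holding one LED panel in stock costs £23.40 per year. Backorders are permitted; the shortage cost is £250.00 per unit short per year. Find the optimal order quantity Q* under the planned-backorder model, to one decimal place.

Annual demand D = 872 × 52 = 45,344.
With planned backorders, Q* = √(2DS/H) · √((H+B)/B).
√(2DS/H) = √(2 × 45,344 × 362 / 23.4) = 1184.462.
√((H+B)/B) = √((23.4+250)/250) = 1.0458.
Q* ≈ 1238.655.

Q* ≈ 1,238.7 panels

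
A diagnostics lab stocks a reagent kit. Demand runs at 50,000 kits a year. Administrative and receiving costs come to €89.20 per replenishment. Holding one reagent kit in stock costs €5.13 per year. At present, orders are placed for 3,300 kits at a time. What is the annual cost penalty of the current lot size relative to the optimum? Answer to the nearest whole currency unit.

Extra cost ≈ €3,051 per year

EOQ = √(2DS/H) = √(2 × 50,000 × 89.2 / 5.13) ≈ 1318.63.
Cost at Q* = (D/Q*)S + (Q*/2)H = √(2DSH) ≈ €6,764.58.
Cost at Q = 3,300: (50,000/3,300)×89.2 + (3,300/2)×5.13 = €1,351.52 + €8,464.50 = €9,816.02.
Excess = €9,816.02 − €6,764.58 = €3,051.43.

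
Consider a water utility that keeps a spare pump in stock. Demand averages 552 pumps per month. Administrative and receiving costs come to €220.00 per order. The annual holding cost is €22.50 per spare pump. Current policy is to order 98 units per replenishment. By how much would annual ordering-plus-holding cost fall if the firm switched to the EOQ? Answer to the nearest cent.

Extra cost ≈ €7,874.70 per year

Annual demand D = 552 × 12 = 6,624.
EOQ = √(2DS/H) = √(2 × 6,624 × 220 / 22.5) ≈ 359.91.
Cost at Q* = (D/Q*)S + (Q*/2)H = √(2DSH) ≈ €8,098.00.
Cost at Q = 98: (6,624/98)×220 + (98/2)×22.5 = €14,870.20 + €1,102.50 = €15,972.70.
Excess = €15,972.70 − €8,098.00 = €7,874.70.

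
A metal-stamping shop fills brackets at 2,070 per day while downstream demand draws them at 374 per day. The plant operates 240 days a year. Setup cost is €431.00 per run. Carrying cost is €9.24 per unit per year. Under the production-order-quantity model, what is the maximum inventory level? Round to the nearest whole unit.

I_max ≈ 2,619 brackets

Annual demand D = 374 × 240 = 89,760.
Production build-up factor (1 − d/p) = 1 − 374/2,070 = 0.8193.
Q* = √(2DS / (H(1 − d/p))) = √(2 × 89,760 × 431 / (9.24 × 0.8193)).
= √(77,373,120 / 7.5706) ≈ 3196.917.
Maximum inventory = Q*(1 − d/p) = 3196.917 × 0.8193 ≈ 2619.310.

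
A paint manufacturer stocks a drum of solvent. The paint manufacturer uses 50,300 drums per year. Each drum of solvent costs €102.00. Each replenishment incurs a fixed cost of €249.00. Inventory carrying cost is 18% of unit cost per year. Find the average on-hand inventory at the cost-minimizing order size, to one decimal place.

Average inventory ≈ 584.0 drums

Holding cost H = 0.18 × €102.00 = €18.3600 per unit per year.
EOQ = √(2DS/H) = √(2 × 50,300 × 249 / 18.36) ≈ 1168.05.
Average inventory = Q*/2 ≈ 1168.05 / 2 = 584.026.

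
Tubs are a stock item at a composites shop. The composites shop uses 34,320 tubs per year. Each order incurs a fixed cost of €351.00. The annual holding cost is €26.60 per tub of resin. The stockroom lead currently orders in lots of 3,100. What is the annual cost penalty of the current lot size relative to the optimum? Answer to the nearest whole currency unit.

EOQ = √(2DS/H) = √(2 × 34,320 × 351 / 26.6) ≈ 951.70.
Cost at Q* = (D/Q*)S + (Q*/2)H = √(2DSH) ≈ €25,315.30.
Cost at Q = 3,100: (34,320/3,100)×351 + (3,100/2)×26.6 = €3,885.91 + €41,230.00 = €45,115.91.
Excess = €45,115.91 − €25,315.30 = €19,800.61.

Extra cost ≈ €19,801 per year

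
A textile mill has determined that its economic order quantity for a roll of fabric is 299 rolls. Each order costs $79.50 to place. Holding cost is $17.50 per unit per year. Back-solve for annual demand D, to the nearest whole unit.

Invert the EOQ relation Q*² = 2DS/H.
From Q* = √(2DS/H): D = Q*²H / (2S) = 299² × 17.5 / (2 × 79.5) = 9839.733.

D ≈ 9,840 rolls per year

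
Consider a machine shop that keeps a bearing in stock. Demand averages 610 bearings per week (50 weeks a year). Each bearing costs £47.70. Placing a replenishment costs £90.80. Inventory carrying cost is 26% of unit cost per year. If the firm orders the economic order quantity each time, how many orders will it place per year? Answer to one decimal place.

N ≈ 45.6 orders per year

Annual demand D = 610 × 50 = 30,500.
Holding cost H = 0.26 × £47.70 = £12.4020 per unit per year.
Q* = √(2DS/H) = √(2 × 30,500 × 90.8 / 12.402) ≈ 668.29.
Orders per year = D / Q* = 30,500 / 668.29 ≈ 45.639.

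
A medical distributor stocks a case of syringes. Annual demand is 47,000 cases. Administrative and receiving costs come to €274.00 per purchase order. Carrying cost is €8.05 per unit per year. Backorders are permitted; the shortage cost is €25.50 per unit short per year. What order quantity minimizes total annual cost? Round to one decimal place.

With planned backorders, Q* = √(2DS/H) · √((H+B)/B).
√(2DS/H) = √(2 × 47,000 × 274 / 8.05) = 1788.715.
√((H+B)/B) = √((8.05+25.5)/25.5) = 1.1470.
Q* ≈ 2051.717.

Q* ≈ 2,051.7 cases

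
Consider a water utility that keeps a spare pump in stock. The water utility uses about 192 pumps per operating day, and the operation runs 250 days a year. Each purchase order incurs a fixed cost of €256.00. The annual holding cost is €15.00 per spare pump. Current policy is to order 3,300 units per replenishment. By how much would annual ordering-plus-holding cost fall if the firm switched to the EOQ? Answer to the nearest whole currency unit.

Extra cost ≈ €9,274 per year

Annual demand D = 192 × 250 = 48,000.
EOQ = √(2DS/H) = √(2 × 48,000 × 256 / 15) ≈ 1280.00.
Cost at Q* = (D/Q*)S + (Q*/2)H = √(2DSH) ≈ €19,200.00.
Cost at Q = 3,300: (48,000/3,300)×256 + (3,300/2)×15 = €3,723.64 + €24,750.00 = €28,473.64.
Excess = €28,473.64 − €19,200.00 = €9,273.64.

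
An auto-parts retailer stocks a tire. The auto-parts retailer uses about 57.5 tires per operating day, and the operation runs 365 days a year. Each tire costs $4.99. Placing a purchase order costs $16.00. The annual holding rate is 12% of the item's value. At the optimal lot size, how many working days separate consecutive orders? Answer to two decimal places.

T ≈ 18.42 days

Annual demand D = 57.5 × 365 = 20,987.5.
Holding cost H = 0.12 × $4.99 = $0.5988 per unit per year.
The optimal lot size = √(2DS/H) = √(2 × 20,987.5 × 16 / 0.5988) ≈ 1059.05.
Cycle time = Q*/D × 365 = 1059.05 / 20,987.5 × 365 ≈ 18.418 days.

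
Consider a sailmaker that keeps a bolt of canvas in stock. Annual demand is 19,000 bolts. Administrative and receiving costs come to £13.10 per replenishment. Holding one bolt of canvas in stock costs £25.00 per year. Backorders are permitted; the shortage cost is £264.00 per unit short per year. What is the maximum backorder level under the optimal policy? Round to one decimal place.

S* ≈ 12.8 bolts

With planned backorders, Q* = √(2DS/H) · √((H+B)/B).
√(2DS/H) = √(2 × 19,000 × 13.1 / 25) = 141.110.
√((H+B)/B) = √((25+264)/264) = 1.0463.
Q* ≈ 147.640.
S* = Q* · H/(H+B) = 147.640 × 25/289 ≈ 12.772.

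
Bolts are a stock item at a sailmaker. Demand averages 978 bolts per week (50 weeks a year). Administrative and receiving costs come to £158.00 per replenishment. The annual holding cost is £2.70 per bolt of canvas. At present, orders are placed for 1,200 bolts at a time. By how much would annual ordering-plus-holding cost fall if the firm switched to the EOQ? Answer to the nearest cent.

Annual demand D = 978 × 50 = 48,900.
EOQ = √(2DS/H) = √(2 × 48,900 × 158 / 2.7) ≈ 2392.30.
Cost at Q* = (D/Q*)S + (Q*/2)H = √(2DSH) ≈ £6,459.22.
Cost at Q = 1,200: (48,900/1,200)×158 + (1,200/2)×2.7 = £6,438.50 + £1,620.00 = £8,058.50.
Excess = £8,058.50 − £6,459.22 = £1,599.28.

Extra cost ≈ £1,599.28 per year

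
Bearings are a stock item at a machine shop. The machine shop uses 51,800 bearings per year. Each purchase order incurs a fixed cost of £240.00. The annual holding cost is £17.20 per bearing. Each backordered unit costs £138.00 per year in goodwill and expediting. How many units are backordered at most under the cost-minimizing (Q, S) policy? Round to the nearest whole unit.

With planned backorders, Q* = √(2DS/H) · √((H+B)/B).
√(2DS/H) = √(2 × 51,800 × 240 / 17.2) = 1202.323.
√((H+B)/B) = √((17.2+138)/138) = 1.0605.
Q* ≈ 1275.051.
S* = Q* · H/(H+B) = 1275.051 × 17.2/155.2 ≈ 141.307.

S* ≈ 141 bearings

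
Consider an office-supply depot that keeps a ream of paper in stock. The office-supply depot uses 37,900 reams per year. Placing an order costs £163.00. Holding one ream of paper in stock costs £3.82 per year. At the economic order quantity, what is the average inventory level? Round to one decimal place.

Average inventory ≈ 899.2 reams

Q* = √(2DS/H) = √(2 × 37,900 × 163 / 3.82) ≈ 1798.44.
Average inventory = Q*/2 ≈ 1798.44 / 2 = 899.222.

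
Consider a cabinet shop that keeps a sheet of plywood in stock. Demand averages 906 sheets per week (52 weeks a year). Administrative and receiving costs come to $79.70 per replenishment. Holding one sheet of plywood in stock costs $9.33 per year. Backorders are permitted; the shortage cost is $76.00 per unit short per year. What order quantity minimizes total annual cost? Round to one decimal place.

Q* ≈ 950.6 sheets

Annual demand D = 906 × 52 = 47,112.
With planned backorders, Q* = √(2DS/H) · √((H+B)/B).
√(2DS/H) = √(2 × 47,112 × 79.7 / 9.33) = 897.158.
√((H+B)/B) = √((9.33+76)/76) = 1.0596.
Q* ≈ 950.634.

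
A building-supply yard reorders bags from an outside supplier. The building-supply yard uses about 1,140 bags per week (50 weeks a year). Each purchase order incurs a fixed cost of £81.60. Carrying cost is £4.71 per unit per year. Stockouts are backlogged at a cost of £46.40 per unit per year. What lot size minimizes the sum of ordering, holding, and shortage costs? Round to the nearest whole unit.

Q* ≈ 1,475 bags

Annual demand D = 1,140 × 50 = 57,000.
With planned backorders, Q* = √(2DS/H) · √((H+B)/B).
√(2DS/H) = √(2 × 57,000 × 81.6 / 4.71) = 1405.358.
√((H+B)/B) = √((4.71+46.4)/46.4) = 1.0495.
Q* ≈ 1474.963.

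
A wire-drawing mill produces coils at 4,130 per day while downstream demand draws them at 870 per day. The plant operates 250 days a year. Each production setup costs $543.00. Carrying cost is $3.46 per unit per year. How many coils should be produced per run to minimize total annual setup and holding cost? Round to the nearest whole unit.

Annual demand D = 870 × 250 = 217,500.
Production build-up factor (1 − d/p) = 1 − 870/4,130 = 0.7893.
Q* = √(2DS / (H(1 − d/p))) = √(2 × 217,500 × 543 / (3.46 × 0.7893)).
= √(236,205,000 / 2.7311) ≈ 9299.781.

Q* ≈ 9,300 coils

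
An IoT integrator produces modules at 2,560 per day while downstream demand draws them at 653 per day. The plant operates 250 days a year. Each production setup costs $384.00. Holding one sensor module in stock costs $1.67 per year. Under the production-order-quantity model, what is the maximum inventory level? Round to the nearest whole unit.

I_max ≈ 7,478 modules

Annual demand D = 653 × 250 = 163,250.
Production build-up factor (1 − d/p) = 1 − 653/2,560 = 0.7449.
Q* = √(2DS / (H(1 − d/p))) = √(2 × 163,250 × 384 / (1.67 × 0.7449)).
= √(125,376,000 / 1.244) ≈ 10039.073.
Maximum inventory = Q*(1 − d/p) = 10039.073 × 0.7449 ≈ 7478.325.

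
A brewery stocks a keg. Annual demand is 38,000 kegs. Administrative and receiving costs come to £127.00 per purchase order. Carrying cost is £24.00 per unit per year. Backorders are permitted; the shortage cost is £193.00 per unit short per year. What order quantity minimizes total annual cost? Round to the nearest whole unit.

With planned backorders, Q* = √(2DS/H) · √((H+B)/B).
√(2DS/H) = √(2 × 38,000 × 127 / 24) = 634.166.
√((H+B)/B) = √((24+193)/193) = 1.0604.
Q* ≈ 672.441.

Q* ≈ 672 kegs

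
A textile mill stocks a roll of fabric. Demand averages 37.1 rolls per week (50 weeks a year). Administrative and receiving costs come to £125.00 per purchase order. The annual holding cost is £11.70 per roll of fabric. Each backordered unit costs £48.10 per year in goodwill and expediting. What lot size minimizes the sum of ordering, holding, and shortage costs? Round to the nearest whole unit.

Q* ≈ 222 rolls

Annual demand D = 37.1 × 50 = 1,855.
With planned backorders, Q* = √(2DS/H) · √((H+B)/B).
√(2DS/H) = √(2 × 1,855 × 125 / 11.7) = 199.090.
√((H+B)/B) = √((11.7+48.1)/48.1) = 1.1150.
Q* ≈ 221.987.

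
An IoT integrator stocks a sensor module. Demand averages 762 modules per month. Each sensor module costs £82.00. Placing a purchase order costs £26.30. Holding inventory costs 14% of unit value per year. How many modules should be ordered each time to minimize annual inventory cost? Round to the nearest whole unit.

Annual demand D = 762 × 12 = 9,144.
Holding cost H = 0.14 × £82.00 = £11.4800 per unit per year.
EOQ = √(2DS / H) = √(2 × 9,144 × 26.3 / 11.48).
= √(480,974.4 / 11.48) = √41,896.7247 ≈ 204.687.

Q* ≈ 205 modules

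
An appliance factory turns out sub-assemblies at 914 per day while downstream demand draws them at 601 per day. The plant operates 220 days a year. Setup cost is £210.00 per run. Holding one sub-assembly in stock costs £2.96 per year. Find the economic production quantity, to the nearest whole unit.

Annual demand D = 601 × 220 = 132,220.
Production build-up factor (1 − d/p) = 1 − 601/914 = 0.3425.
Q* = √(2DS / (H(1 − d/p))) = √(2 × 132,220 × 210 / (2.96 × 0.3425)).
= √(55,532,400 / 1.0137) ≈ 7401.646.

Q* ≈ 7,402 sub-assemblies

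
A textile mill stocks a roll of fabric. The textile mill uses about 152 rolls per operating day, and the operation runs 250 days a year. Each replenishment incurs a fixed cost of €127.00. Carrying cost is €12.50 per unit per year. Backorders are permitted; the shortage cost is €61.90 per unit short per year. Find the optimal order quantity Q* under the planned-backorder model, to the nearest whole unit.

Annual demand D = 152 × 250 = 38,000.
With planned backorders, Q* = √(2DS/H) · √((H+B)/B).
√(2DS/H) = √(2 × 38,000 × 127 / 12.5) = 878.726.
√((H+B)/B) = √((12.5+61.9)/61.9) = 1.0963.
Q* ≈ 963.374.

Q* ≈ 963 rolls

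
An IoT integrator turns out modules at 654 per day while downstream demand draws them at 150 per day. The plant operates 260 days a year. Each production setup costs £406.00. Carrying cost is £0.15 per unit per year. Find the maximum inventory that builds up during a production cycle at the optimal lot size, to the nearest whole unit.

I_max ≈ 12,755 modules

Annual demand D = 150 × 260 = 39,000.
Production build-up factor (1 − d/p) = 1 − 150/654 = 0.7706.
Q* = √(2DS / (H(1 − d/p))) = √(2 × 39,000 × 406 / (0.15 × 0.7706)).
= √(31,668,000 / 0.1156) ≈ 16551.536.
Maximum inventory = Q*(1 − d/p) = 16551.536 × 0.7706 ≈ 12755.312.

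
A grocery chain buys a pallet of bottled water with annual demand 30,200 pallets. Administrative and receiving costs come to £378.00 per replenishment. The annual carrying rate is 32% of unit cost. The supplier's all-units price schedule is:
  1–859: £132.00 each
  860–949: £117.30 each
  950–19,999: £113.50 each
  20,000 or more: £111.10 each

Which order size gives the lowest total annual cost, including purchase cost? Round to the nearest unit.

Q* ≈ 950 pallets

Holding cost per unit per year at price C is H = 0.32·C.
Candidates are each tier's EOQ (if it falls in that tier) and each price-break quantity.
EOQ at £132.00 = 735.2 (feasible in tier 1): TC = 30,200×£132.00 + (30,200/735.2)×378 + (735.2/2)×0.32×£132.00 = £4,017,454.63.
EOQ at £117.30 = 779.9 < 860, so use break Q=860: TC = 30,200×£117.30 + (30,200/860.0)×378 + (860.0/2)×0.32×£117.30 = £3,571,874.43.
EOQ at £113.50 = 792.9 < 950, so use break Q=950: TC = 30,200×£113.50 + (30,200/950.0)×378 + (950.0/2)×0.32×£113.50 = £3,456,968.42.
EOQ at £111.10 = 801.4 < 20000, so use break Q=20000: TC = 30,200×£111.10 + (30,200/20000.0)×378 + (20000.0/2)×0.32×£111.10 = £3,711,310.78.
Lowest total cost is £3,456,968.42 at Q = 950.0.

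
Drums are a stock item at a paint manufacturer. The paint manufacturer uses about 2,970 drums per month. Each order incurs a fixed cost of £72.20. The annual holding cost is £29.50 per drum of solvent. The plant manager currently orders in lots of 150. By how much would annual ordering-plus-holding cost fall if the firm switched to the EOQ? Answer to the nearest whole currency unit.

Annual demand D = 2,970 × 12 = 35,640.
EOQ = √(2DS/H) = √(2 × 35,640 × 72.2 / 29.5) ≈ 417.68.
Cost at Q* = (D/Q*)S + (Q*/2)H = √(2DSH) ≈ £12,321.50.
Cost at Q = 150: (35,640/150)×72.2 + (150/2)×29.5 = £17,154.72 + £2,212.50 = £19,367.22.
Excess = £19,367.22 − £12,321.50 = £7,045.72.

Extra cost ≈ £7,046 per year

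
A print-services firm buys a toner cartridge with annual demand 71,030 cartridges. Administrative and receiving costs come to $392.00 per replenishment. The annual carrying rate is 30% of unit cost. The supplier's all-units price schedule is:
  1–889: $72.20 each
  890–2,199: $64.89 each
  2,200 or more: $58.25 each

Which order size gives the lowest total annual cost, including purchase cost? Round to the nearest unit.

Q* ≈ 2,200 cartridges

Holding cost per unit per year at price C is H = 0.30·C.
For each price level, check whether its EOQ is feasible; otherwise the best quantity at that price is the breakpoint.
Tier 1 ($72.20): EOQ = 1603.4 exceeds tier's upper bound 889, so this tier is dominated.
EOQ at $64.89 = 1691.3 (feasible in tier 2): TC = 71,030×$64.89 + (71,030/1691.3)×392 + (1691.3/2)×0.30×$64.89 = $4,642,061.90.
EOQ at $58.25 = 1785.1 < 2200, so use break Q=2200: TC = 71,030×$58.25 + (71,030/2200.0)×392 + (2200.0/2)×0.30×$58.25 = $4,169,376.25.
Lowest total cost is $4,169,376.25 at Q = 2200.0.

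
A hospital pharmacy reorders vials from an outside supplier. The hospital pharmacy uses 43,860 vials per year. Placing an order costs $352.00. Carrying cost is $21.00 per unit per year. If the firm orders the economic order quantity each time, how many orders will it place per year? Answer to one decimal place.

N ≈ 36.2 orders per year

The optimal lot size = √(2DS/H) = √(2 × 43,860 × 352 / 21) ≈ 1212.58.
Orders per year = D / Q* = 43,860 / 1212.58 ≈ 36.171.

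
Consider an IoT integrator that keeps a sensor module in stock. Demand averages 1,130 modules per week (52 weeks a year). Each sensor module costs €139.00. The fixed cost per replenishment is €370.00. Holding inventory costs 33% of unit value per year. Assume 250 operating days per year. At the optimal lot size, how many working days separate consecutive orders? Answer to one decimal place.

T ≈ 4.1 days

Annual demand D = 1,130 × 52 = 58,760.
Holding cost H = 0.33 × €139.00 = €45.8700 per unit per year.
EOQ = √(2DS/H) = √(2 × 58,760 × 370 / 45.87) ≈ 973.63.
Cycle time = Q*/D × 250 = 973.63 / 58,760 × 250 ≈ 4.142 days.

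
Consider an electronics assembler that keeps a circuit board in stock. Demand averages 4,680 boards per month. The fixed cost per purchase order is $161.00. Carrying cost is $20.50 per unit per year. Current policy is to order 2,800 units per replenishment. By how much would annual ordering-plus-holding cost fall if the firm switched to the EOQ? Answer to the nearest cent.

Extra cost ≈ $12,675.31 per year

Annual demand D = 4,680 × 12 = 56,160.
EOQ = √(2DS/H) = √(2 × 56,160 × 161 / 20.5) ≈ 939.21.
Cost at Q* = (D/Q*)S + (Q*/2)H = √(2DSH) ≈ $19,253.89.
Cost at Q = 2,800: (56,160/2,800)×161 + (2,800/2)×20.5 = $3,229.20 + $28,700.00 = $31,929.20.
Excess = $31,929.20 − $19,253.89 = $12,675.31.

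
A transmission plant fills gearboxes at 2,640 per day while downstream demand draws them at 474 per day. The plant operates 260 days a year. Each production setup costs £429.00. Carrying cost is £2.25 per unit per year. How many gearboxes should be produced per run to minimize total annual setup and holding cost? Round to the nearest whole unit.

Q* ≈ 7,568 gearboxes

Annual demand D = 474 × 260 = 123,240.
Production build-up factor (1 − d/p) = 1 − 474/2,640 = 0.8205.
Q* = √(2DS / (H(1 − d/p))) = √(2 × 123,240 × 429 / (2.25 × 0.8205)).
= √(105,739,920 / 1.846) ≈ 7568.346.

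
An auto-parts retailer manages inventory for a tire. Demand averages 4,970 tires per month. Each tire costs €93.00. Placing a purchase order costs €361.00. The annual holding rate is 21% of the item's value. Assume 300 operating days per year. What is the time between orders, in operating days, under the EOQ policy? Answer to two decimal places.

T ≈ 7.47 days

Annual demand D = 4,970 × 12 = 59,640.
Holding cost H = 0.21 × €93.00 = €19.5300 per unit per year.
The optimal lot size = √(2DS/H) = √(2 × 59,640 × 361 / 19.53) ≈ 1484.86.
Cycle time = Q*/D × 300 = 1484.86 / 59,640 × 300 ≈ 7.469 days.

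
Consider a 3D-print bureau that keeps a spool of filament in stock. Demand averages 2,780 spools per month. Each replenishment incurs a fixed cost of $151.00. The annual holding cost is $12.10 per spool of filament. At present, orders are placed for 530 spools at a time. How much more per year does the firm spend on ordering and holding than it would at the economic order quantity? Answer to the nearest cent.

Extra cost ≈ $1,669.93 per year

Annual demand D = 2,780 × 12 = 33,360.
EOQ = √(2DS/H) = √(2 × 33,360 × 151 / 12.1) ≈ 912.48.
Cost at Q* = (D/Q*)S + (Q*/2)H = √(2DSH) ≈ $11,041.02.
Cost at Q = 530: (33,360/530)×151 + (530/2)×12.1 = $9,504.45 + $3,206.50 = $12,710.95.
Excess = $12,710.95 − $11,041.02 = $1,669.93.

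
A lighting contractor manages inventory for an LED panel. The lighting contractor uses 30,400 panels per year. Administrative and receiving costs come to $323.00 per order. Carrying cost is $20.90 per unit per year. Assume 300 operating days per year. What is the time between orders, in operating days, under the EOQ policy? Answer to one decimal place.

Q* = √(2DS/H) = √(2 × 30,400 × 323 / 20.9) ≈ 969.35.
Cycle time = Q*/D × 300 = 969.35 / 30,400 × 300 ≈ 9.566 days.

T ≈ 9.6 days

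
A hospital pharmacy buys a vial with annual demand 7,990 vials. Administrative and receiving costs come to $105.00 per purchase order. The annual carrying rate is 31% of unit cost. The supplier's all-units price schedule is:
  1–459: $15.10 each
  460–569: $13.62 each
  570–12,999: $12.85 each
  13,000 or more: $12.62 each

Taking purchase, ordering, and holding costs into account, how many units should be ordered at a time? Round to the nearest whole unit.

Q* ≈ 649 vials

Holding cost per unit per year at price C is H = 0.31·C.
For each price level, check whether its EOQ is feasible; otherwise the best quantity at that price is the breakpoint.
Tier 1 ($15.10): EOQ = 598.7 exceeds tier's upper bound 459, so this tier is dominated.
Tier 2 ($13.62): EOQ = 630.4 exceeds tier's upper bound 569, so this tier is dominated.
EOQ at $12.85 = 649.0 (feasible in tier 3): TC = 7,990×$12.85 + (7,990/649.0)×105 + (649.0/2)×0.31×$12.85 = $105,256.83.
EOQ at $12.62 = 654.9 < 13000, so use break Q=13000: TC = 7,990×$12.62 + (7,990/13000.0)×105 + (13000.0/2)×0.31×$12.62 = $126,327.63.
Lowest total cost is $105,256.83 at Q = 649.0.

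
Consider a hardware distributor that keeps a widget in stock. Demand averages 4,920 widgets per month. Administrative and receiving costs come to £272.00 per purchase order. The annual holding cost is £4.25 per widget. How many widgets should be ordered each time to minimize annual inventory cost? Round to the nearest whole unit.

Q* ≈ 2,749 widgets

Annual demand D = 4,920 × 12 = 59,040.
EOQ = √(2DS / H) = √(2 × 59,040 × 272 / 4.25).
= √(32,117,760 / 4.25) = √7,557,120 ≈ 2749.022.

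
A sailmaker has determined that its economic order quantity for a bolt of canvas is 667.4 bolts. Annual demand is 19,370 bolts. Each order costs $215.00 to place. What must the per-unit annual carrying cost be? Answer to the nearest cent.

H ≈ $18.70

Invert the EOQ relation Q*² = 2DS/H.
From Q* = √(2DS/H): H = 2DS / Q*² = 2 × 19,370 × 215 / 667.4² = 18.6993.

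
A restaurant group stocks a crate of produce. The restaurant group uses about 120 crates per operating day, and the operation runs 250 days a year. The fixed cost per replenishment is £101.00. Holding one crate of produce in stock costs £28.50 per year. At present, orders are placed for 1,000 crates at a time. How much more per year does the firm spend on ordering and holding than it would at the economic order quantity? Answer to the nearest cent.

Annual demand D = 120 × 250 = 30,000.
EOQ = √(2DS/H) = √(2 × 30,000 × 101 / 28.5) ≈ 461.12.
Cost at Q* = (D/Q*)S + (Q*/2)H = √(2DSH) ≈ £13,141.92.
Cost at Q = 1,000: (30,000/1,000)×101 + (1,000/2)×28.5 = £3,030.00 + £14,250.00 = £17,280.00.
Excess = £17,280.00 − £13,141.92 = £4,138.08.

Extra cost ≈ £4,138.08 per year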